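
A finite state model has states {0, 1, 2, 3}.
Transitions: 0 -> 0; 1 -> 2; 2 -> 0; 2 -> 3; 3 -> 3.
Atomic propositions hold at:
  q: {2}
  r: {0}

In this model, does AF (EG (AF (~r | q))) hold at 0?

Sat(~r) = {1, 2, 3}
Sat(~r | q) = {1, 2, 3}
AF (~r | q): least fixpoint, start Z0 = {1, 2, 3}, add states with every successor in Z. Already a fixed point.
Sat(AF (~r | q)) = {1, 2, 3}
EG (AF (~r | q)): greatest fixpoint, start Z0 = {1, 2, 3}, keep only states in Sat with some successor in Z. Already a fixed point.
Sat(EG (AF (~r | q))) = {1, 2, 3}
AF (EG (AF (~r | q))): least fixpoint, start Z0 = {1, 2, 3}, add states with every successor in Z. Already a fixed point.
Sat(AF (EG (AF (~r | q)))) = {1, 2, 3}
0 ∉ Sat(AF (EG (AF (~r | q)))) = {1, 2, 3}, so the formula does not hold at 0.

No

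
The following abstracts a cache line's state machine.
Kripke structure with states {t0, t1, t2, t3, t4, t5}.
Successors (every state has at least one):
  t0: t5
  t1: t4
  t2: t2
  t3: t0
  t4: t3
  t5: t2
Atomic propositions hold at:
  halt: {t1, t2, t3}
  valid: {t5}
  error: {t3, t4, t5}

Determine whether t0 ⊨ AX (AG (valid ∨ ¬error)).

Yes

Sat(¬error) = {t0, t1, t2}
Sat(valid ∨ ¬error) = {t0, t1, t2, t5}
AG (valid ∨ ¬error): greatest fixpoint, start Z0 = {t0, t1, t2, t5}, keep only states in Sat with every successor in Z. Z1 = {t0, t2, t5}; fixed.
Sat(AG (valid ∨ ¬error)) = {t0, t2, t5}
Sat(AX (AG (valid ∨ ¬error))) = {s : every successor in {t0, t2, t5}} = {t0, t2, t3, t5}
t0 ∈ Sat(AX (AG (valid ∨ ¬error))) = {t0, t2, t3, t5}, so the formula holds at t0.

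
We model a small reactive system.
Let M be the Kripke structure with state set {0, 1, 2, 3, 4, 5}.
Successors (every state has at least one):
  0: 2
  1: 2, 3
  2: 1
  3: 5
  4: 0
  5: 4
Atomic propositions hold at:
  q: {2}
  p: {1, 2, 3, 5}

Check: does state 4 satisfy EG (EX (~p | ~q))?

No

Sat(~p) = {0, 4}
Sat(~q) = {0, 1, 3, 4, 5}
Sat(~p | ~q) = {0, 1, 3, 4, 5}
Sat(EX (~p | ~q)) = {s : some successor in {0, 1, 3, 4, 5}} = {1, 2, 3, 4, 5}
EG (EX (~p | ~q)): greatest fixpoint, start Z0 = {1, 2, 3, 4, 5}, keep only states in Sat with some successor in Z. Z1 = {1, 2, 3, 5}; Z2 = {1, 2, 3}; Z3 = {1, 2}; fixed.
Sat(EG (EX (~p | ~q))) = {1, 2}
4 ∉ Sat(EG (EX (~p | ~q))) = {1, 2}, so the formula does not hold at 4.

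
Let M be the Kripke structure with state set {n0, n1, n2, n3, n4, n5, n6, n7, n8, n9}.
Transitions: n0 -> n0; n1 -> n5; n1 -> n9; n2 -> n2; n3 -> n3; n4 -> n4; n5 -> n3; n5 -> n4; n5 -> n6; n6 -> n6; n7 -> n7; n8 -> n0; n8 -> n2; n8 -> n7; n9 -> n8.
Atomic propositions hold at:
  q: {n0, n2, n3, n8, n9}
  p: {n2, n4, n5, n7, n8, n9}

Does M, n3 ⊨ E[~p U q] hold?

Yes

Sat(~p) = {n0, n1, n3, n6}
E[~p U q]: least fixpoint, start Z0 = Sat(q) = {n0, n2, n3, n8, n9}, add states in Sat(~p) with some successor in Z. Z1 = {n0, n1, n2, n3, n8, n9}; fixed.
Sat(E[~p U q]) = {n0, n1, n2, n3, n8, n9}
n3 ∈ Sat(E[~p U q]) = {n0, n1, n2, n3, n8, n9}, so the formula holds at n3.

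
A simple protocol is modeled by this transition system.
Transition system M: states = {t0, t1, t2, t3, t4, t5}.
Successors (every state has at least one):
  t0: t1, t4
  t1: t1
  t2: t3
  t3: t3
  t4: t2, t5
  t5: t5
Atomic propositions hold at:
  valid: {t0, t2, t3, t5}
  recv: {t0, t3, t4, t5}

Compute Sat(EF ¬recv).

{t0, t1, t2, t4}

Sat(¬recv) = {t1, t2}
EF ¬recv: least fixpoint, start Z0 = {t1, t2}, add states with some successor in Z. Z1 = {t0, t1, t2, t4}; fixed.
Sat(EF ¬recv) = {t0, t1, t2, t4}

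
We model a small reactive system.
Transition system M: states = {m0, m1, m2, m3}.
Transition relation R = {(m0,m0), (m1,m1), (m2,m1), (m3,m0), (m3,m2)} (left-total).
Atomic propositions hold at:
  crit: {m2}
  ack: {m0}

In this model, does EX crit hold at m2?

No

Sat(EX crit) = {s : some successor in {m2}} = {m3}
m2 ∉ Sat(EX crit) = {m3}, so the formula does not hold at m2.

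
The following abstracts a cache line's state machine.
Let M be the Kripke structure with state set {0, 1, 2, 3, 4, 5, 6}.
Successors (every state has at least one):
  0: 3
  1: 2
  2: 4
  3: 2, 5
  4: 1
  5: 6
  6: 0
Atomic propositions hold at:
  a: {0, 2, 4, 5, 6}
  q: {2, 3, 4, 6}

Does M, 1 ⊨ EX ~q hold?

Sat(~q) = {0, 1, 5}
Sat(EX ~q) = {s : some successor in {0, 1, 5}} = {3, 4, 6}
1 ∉ Sat(EX ~q) = {3, 4, 6}, so the formula does not hold at 1.

No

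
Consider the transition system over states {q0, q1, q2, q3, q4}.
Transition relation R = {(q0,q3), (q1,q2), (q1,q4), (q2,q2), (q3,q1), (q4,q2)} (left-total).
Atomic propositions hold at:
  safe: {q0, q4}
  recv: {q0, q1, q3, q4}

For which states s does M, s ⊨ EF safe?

EF safe: least fixpoint, start Z0 = {q0, q4}, add states with some successor in Z. Z1 = {q0, q1, q4}; Z2 = {q0, q1, q3, q4}; fixed.
Sat(EF safe) = {q0, q1, q3, q4}

{q0, q1, q3, q4}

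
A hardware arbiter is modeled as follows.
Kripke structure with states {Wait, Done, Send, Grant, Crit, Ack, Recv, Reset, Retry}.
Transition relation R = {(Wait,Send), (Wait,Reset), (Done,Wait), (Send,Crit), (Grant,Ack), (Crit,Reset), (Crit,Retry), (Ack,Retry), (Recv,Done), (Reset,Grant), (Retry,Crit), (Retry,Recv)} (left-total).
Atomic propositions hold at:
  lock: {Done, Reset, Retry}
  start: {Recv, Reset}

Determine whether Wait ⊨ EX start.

Yes

Sat(EX start) = {s : some successor in {Recv, Reset}} = {Wait, Crit, Retry}
Wait ∈ Sat(EX start) = {Wait, Crit, Retry}, so the formula holds at Wait.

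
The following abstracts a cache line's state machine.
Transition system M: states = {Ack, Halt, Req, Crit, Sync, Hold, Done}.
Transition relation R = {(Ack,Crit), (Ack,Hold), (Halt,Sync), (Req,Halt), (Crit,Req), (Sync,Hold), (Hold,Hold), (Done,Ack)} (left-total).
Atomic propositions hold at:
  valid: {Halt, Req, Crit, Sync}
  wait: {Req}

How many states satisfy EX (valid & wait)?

Sat(valid & wait) = {Req}
Sat(EX (valid & wait)) = {s : some successor in {Req}} = {Crit}
|Sat(EX (valid & wait))| = |{Crit}| = 1.

1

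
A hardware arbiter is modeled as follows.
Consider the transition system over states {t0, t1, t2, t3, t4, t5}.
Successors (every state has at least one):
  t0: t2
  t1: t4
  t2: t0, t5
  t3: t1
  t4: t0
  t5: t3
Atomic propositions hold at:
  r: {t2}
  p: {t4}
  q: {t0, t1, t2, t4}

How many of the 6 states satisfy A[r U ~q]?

2

Sat(~q) = {t3, t5}
A[r U ~q]: least fixpoint, start Z0 = Sat(~q) = {t3, t5}, add states in Sat(r) with every successor in Z. Already a fixed point.
Sat(A[r U ~q]) = {t3, t5}
|Sat(A[r U ~q])| = |{t3, t5}| = 2.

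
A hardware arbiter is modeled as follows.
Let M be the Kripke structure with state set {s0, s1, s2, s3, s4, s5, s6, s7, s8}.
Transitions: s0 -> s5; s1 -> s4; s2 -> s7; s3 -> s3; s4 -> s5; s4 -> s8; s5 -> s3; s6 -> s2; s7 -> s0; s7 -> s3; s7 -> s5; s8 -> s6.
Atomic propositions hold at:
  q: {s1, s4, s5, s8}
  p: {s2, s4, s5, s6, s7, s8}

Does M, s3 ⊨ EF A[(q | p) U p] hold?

Sat(q | p) = {s1, s2, s4, s5, s6, s7, s8}
A[(q | p) U p]: least fixpoint, start Z0 = Sat(p) = {s2, s4, s5, s6, s7, s8}, add states in Sat(q | p) with every successor in Z. Z1 = {s1, s2, s4, s5, s6, s7, s8}; fixed.
Sat(A[(q | p) U p]) = {s1, s2, s4, s5, s6, s7, s8}
EF A[(q | p) U p]: least fixpoint, start Z0 = {s1, s2, s4, s5, s6, s7, s8}, add states with some successor in Z. Z1 = {s0, s1, s2, s4, s5, s6, s7, s8}; fixed.
Sat(EF A[(q | p) U p]) = {s0, s1, s2, s4, s5, s6, s7, s8}
s3 ∉ Sat(EF A[(q | p) U p]) = {s0, s1, s2, s4, s5, s6, s7, s8}, so the formula does not hold at s3.

No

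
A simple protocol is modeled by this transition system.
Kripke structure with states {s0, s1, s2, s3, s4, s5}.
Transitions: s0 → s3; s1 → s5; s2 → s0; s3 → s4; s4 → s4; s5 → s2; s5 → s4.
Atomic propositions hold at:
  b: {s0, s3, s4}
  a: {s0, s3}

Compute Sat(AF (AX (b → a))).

{s0, s1, s2}

Sat(b → a) = {s0, s1, s2, s3, s5}
Sat(AX (b → a)) = {s : every successor in {s0, s1, s2, s3, s5}} = {s0, s1, s2}
AF (AX (b → a)): least fixpoint, start Z0 = {s0, s1, s2}, add states with every successor in Z. Already a fixed point.
Sat(AF (AX (b → a))) = {s0, s1, s2}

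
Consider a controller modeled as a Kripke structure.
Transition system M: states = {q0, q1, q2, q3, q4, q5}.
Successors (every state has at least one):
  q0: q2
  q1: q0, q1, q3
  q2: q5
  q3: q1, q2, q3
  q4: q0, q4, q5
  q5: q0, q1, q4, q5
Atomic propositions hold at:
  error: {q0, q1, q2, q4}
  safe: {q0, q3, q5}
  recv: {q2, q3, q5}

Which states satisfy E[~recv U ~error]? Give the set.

{q1, q3, q4, q5}

Sat(~recv) = {q0, q1, q4}
Sat(~error) = {q3, q5}
E[~recv U ~error]: least fixpoint, start Z0 = Sat(~error) = {q3, q5}, add states in Sat(~recv) with some successor in Z. Z1 = {q1, q3, q4, q5}; fixed.
Sat(E[~recv U ~error]) = {q1, q3, q4, q5}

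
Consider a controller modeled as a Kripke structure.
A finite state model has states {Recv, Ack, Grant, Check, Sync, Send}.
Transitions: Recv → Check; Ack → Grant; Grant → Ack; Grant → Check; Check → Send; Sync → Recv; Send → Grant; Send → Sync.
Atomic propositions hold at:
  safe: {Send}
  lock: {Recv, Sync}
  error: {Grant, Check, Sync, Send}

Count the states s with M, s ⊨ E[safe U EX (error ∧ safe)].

1

Sat(error ∧ safe) = {Send}
Sat(EX (error ∧ safe)) = {s : some successor in {Send}} = {Check}
E[safe U EX (error ∧ safe)]: least fixpoint, start Z0 = Sat(EX (error ∧ safe)) = {Check}, add states in Sat(safe) with some successor in Z. Already a fixed point.
Sat(E[safe U EX (error ∧ safe)]) = {Check}
|Sat(E[safe U EX (error ∧ safe)])| = |{Check}| = 1.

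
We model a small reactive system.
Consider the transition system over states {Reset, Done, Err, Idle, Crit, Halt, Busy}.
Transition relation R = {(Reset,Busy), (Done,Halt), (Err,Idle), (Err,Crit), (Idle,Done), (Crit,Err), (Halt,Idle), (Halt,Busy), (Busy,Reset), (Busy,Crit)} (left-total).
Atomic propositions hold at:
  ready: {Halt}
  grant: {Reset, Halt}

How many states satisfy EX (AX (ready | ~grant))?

6

Sat(~grant) = {Done, Err, Idle, Crit, Busy}
Sat(ready | ~grant) = {Done, Err, Idle, Crit, Halt, Busy}
Sat(AX (ready | ~grant)) = {s : every successor in {Done, Err, Idle, Crit, Halt, Busy}} = {Reset, Done, Err, Idle, Crit, Halt}
Sat(EX (AX (ready | ~grant))) = {s : some successor in {Reset, Done, Err, Idle, Crit, Halt}} = {Done, Err, Idle, Crit, Halt, Busy}
|Sat(EX (AX (ready | ~grant)))| = |{Done, Err, Idle, Crit, Halt, Busy}| = 6.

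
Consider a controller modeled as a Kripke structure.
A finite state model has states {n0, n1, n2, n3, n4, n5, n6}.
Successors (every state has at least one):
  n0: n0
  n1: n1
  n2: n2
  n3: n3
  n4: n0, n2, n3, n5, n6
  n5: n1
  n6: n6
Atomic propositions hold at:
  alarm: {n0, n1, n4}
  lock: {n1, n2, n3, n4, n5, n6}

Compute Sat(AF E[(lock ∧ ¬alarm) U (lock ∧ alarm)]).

Sat(¬alarm) = {n2, n3, n5, n6}
Sat(lock ∧ ¬alarm) = {n2, n3, n5, n6}
Sat(lock ∧ alarm) = {n1, n4}
E[(lock ∧ ¬alarm) U (lock ∧ alarm)]: least fixpoint, start Z0 = Sat((lock ∧ alarm)) = {n1, n4}, add states in Sat(lock ∧ ¬alarm) with some successor in Z. Z1 = {n1, n4, n5}; fixed.
Sat(E[(lock ∧ ¬alarm) U (lock ∧ alarm)]) = {n1, n4, n5}
AF E[(lock ∧ ¬alarm) U (lock ∧ alarm)]: least fixpoint, start Z0 = {n1, n4, n5}, add states with every successor in Z. Already a fixed point.
Sat(AF E[(lock ∧ ¬alarm) U (lock ∧ alarm)]) = {n1, n4, n5}

{n1, n4, n5}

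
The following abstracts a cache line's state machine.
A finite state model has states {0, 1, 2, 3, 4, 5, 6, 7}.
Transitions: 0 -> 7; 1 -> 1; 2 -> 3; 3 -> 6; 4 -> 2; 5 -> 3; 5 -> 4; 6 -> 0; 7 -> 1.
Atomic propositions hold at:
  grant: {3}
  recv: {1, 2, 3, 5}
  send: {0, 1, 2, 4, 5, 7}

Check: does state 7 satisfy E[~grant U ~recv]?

Sat(~grant) = {0, 1, 2, 4, 5, 6, 7}
Sat(~recv) = {0, 4, 6, 7}
E[~grant U ~recv]: least fixpoint, start Z0 = Sat(~recv) = {0, 4, 6, 7}, add states in Sat(~grant) with some successor in Z. Z1 = {0, 4, 5, 6, 7}; fixed.
Sat(E[~grant U ~recv]) = {0, 4, 5, 6, 7}
7 ∈ Sat(E[~grant U ~recv]) = {0, 4, 5, 6, 7}, so the formula holds at 7.

Yes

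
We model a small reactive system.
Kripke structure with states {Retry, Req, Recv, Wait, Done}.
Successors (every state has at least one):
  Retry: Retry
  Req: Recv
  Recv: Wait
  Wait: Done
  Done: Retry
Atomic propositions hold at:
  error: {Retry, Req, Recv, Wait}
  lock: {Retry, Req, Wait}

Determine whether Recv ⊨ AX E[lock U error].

E[lock U error]: least fixpoint, start Z0 = Sat(error) = {Retry, Req, Recv, Wait}, add states in Sat(lock) with some successor in Z. Already a fixed point.
Sat(E[lock U error]) = {Retry, Req, Recv, Wait}
Sat(AX E[lock U error]) = {s : every successor in {Retry, Req, Recv, Wait}} = {Retry, Req, Recv, Done}
Recv ∈ Sat(AX E[lock U error]) = {Retry, Req, Recv, Done}, so the formula holds at Recv.

Yes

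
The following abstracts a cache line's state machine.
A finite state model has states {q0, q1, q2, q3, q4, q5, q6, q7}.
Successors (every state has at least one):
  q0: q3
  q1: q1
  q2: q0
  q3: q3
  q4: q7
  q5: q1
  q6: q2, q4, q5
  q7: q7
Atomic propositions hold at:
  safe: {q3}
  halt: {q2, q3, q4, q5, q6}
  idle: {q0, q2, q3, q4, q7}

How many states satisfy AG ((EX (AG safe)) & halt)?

1

AG safe: greatest fixpoint, start Z0 = {q3}, keep only states in Sat with every successor in Z. Already a fixed point.
Sat(AG safe) = {q3}
Sat(EX (AG safe)) = {s : some successor in {q3}} = {q0, q3}
Sat((EX (AG safe)) & halt) = {q3}
AG ((EX (AG safe)) & halt): greatest fixpoint, start Z0 = {q3}, keep only states in Sat with every successor in Z. Already a fixed point.
Sat(AG ((EX (AG safe)) & halt)) = {q3}
|Sat(AG ((EX (AG safe)) & halt))| = |{q3}| = 1.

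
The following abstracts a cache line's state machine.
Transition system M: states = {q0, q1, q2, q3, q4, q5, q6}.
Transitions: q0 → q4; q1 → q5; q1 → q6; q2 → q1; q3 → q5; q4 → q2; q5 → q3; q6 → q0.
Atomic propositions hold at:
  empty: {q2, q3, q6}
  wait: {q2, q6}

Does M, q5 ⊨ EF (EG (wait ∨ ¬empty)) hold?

Sat(¬empty) = {q0, q1, q4, q5}
Sat(wait ∨ ¬empty) = {q0, q1, q2, q4, q5, q6}
EG (wait ∨ ¬empty): greatest fixpoint, start Z0 = {q0, q1, q2, q4, q5, q6}, keep only states in Sat with some successor in Z. Z1 = {q0, q1, q2, q4, q6}; fixed.
Sat(EG (wait ∨ ¬empty)) = {q0, q1, q2, q4, q6}
EF (EG (wait ∨ ¬empty)): least fixpoint, start Z0 = {q0, q1, q2, q4, q6}, add states with some successor in Z. Already a fixed point.
Sat(EF (EG (wait ∨ ¬empty))) = {q0, q1, q2, q4, q6}
q5 ∉ Sat(EF (EG (wait ∨ ¬empty))) = {q0, q1, q2, q4, q6}, so the formula does not hold at q5.

No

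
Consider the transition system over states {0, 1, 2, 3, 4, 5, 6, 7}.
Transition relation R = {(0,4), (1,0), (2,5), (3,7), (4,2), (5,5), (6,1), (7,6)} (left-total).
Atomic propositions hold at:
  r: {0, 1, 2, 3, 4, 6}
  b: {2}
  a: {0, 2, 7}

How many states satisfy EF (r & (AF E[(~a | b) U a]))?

7

Sat(~a) = {1, 3, 4, 5, 6}
Sat(~a | b) = {1, 2, 3, 4, 5, 6}
E[(~a | b) U a]: least fixpoint, start Z0 = Sat(a) = {0, 2, 7}, add states in Sat(~a | b) with some successor in Z. Z1 = {0, 1, 2, 3, 4, 7}; Z2 = {0, 1, 2, 3, 4, 6, 7}; fixed.
Sat(E[(~a | b) U a]) = {0, 1, 2, 3, 4, 6, 7}
AF E[(~a | b) U a]: least fixpoint, start Z0 = {0, 1, 2, 3, 4, 6, 7}, add states with every successor in Z. Already a fixed point.
Sat(AF E[(~a | b) U a]) = {0, 1, 2, 3, 4, 6, 7}
Sat(r & (AF E[(~a | b) U a])) = {0, 1, 2, 3, 4, 6}
EF (r & (AF E[(~a | b) U a])): least fixpoint, start Z0 = {0, 1, 2, 3, 4, 6}, add states with some successor in Z. Z1 = {0, 1, 2, 3, 4, 6, 7}; fixed.
Sat(EF (r & (AF E[(~a | b) U a]))) = {0, 1, 2, 3, 4, 6, 7}
|Sat(EF (r & (AF E[(~a | b) U a])))| = |{0, 1, 2, 3, 4, 6, 7}| = 7.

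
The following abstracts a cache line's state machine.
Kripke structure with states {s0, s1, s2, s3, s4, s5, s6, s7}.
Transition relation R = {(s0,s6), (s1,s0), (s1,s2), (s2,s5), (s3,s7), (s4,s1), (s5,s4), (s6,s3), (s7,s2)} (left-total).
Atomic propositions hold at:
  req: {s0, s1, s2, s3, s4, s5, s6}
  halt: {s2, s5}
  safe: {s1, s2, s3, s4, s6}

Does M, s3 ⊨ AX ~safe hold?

Yes

Sat(~safe) = {s0, s5, s7}
Sat(AX ~safe) = {s : every successor in {s0, s5, s7}} = {s2, s3}
s3 ∈ Sat(AX ~safe) = {s2, s3}, so the formula holds at s3.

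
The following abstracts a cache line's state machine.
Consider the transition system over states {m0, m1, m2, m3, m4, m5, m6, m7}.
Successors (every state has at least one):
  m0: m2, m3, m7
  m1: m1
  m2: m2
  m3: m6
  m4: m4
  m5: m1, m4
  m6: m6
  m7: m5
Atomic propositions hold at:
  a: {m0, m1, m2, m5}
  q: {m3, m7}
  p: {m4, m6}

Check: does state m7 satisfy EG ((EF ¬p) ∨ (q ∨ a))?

Yes

Sat(¬p) = {m0, m1, m2, m3, m5, m7}
EF ¬p: least fixpoint, start Z0 = {m0, m1, m2, m3, m5, m7}, add states with some successor in Z. Already a fixed point.
Sat(EF ¬p) = {m0, m1, m2, m3, m5, m7}
Sat(q ∨ a) = {m0, m1, m2, m3, m5, m7}
Sat((EF ¬p) ∨ (q ∨ a)) = {m0, m1, m2, m3, m5, m7}
EG ((EF ¬p) ∨ (q ∨ a)): greatest fixpoint, start Z0 = {m0, m1, m2, m3, m5, m7}, keep only states in Sat with some successor in Z. Z1 = {m0, m1, m2, m5, m7}; fixed.
Sat(EG ((EF ¬p) ∨ (q ∨ a))) = {m0, m1, m2, m5, m7}
m7 ∈ Sat(EG ((EF ¬p) ∨ (q ∨ a))) = {m0, m1, m2, m5, m7}, so the formula holds at m7.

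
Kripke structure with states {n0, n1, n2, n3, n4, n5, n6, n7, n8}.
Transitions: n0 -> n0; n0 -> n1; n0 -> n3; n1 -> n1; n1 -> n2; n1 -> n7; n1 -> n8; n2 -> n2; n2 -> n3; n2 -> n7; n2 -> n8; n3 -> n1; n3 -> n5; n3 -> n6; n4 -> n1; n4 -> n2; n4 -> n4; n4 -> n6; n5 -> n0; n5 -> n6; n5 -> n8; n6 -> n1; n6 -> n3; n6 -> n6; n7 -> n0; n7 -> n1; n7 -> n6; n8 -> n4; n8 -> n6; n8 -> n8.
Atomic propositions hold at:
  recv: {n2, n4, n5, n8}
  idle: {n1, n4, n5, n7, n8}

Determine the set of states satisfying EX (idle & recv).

{n1, n2, n3, n4, n5, n8}

Sat(idle & recv) = {n4, n5, n8}
Sat(EX (idle & recv)) = {s : some successor in {n4, n5, n8}} = {n1, n2, n3, n4, n5, n8}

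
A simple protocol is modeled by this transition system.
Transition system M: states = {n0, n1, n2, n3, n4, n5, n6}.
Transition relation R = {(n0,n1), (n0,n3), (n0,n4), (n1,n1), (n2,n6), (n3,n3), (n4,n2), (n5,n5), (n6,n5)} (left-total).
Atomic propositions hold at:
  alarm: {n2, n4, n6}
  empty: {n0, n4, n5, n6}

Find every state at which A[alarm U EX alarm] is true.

Sat(EX alarm) = {s : some successor in {n2, n4, n6}} = {n0, n2, n4}
A[alarm U EX alarm]: least fixpoint, start Z0 = Sat(EX alarm) = {n0, n2, n4}, add states in Sat(alarm) with every successor in Z. Already a fixed point.
Sat(A[alarm U EX alarm]) = {n0, n2, n4}

{n0, n2, n4}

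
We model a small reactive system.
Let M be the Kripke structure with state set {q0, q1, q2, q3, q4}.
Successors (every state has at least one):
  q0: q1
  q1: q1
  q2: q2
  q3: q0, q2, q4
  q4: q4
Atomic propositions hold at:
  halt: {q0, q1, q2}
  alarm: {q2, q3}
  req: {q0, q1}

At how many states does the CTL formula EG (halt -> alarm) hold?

3

Sat(halt -> alarm) = {q2, q3, q4}
EG (halt -> alarm): greatest fixpoint, start Z0 = {q2, q3, q4}, keep only states in Sat with some successor in Z. Already a fixed point.
Sat(EG (halt -> alarm)) = {q2, q3, q4}
|Sat(EG (halt -> alarm))| = |{q2, q3, q4}| = 3.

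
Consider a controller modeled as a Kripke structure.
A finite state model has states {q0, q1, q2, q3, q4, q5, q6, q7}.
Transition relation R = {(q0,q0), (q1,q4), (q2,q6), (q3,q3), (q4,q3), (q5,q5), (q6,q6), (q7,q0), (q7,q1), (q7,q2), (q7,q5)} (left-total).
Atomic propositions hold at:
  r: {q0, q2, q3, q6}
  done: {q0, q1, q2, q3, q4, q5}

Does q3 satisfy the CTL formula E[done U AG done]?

AG done: greatest fixpoint, start Z0 = {q0, q1, q2, q3, q4, q5}, keep only states in Sat with every successor in Z. Z1 = {q0, q1, q3, q4, q5}; fixed.
Sat(AG done) = {q0, q1, q3, q4, q5}
E[done U AG done]: least fixpoint, start Z0 = Sat(AG done) = {q0, q1, q3, q4, q5}, add states in Sat(done) with some successor in Z. Already a fixed point.
Sat(E[done U AG done]) = {q0, q1, q3, q4, q5}
q3 ∈ Sat(E[done U AG done]) = {q0, q1, q3, q4, q5}, so the formula holds at q3.

Yes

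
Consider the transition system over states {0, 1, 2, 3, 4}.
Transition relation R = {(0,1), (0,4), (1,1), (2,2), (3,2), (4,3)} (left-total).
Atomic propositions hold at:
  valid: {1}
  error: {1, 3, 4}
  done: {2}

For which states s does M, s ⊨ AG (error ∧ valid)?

Sat(error ∧ valid) = {1}
AG (error ∧ valid): greatest fixpoint, start Z0 = {1}, keep only states in Sat with every successor in Z. Already a fixed point.
Sat(AG (error ∧ valid)) = {1}

{1}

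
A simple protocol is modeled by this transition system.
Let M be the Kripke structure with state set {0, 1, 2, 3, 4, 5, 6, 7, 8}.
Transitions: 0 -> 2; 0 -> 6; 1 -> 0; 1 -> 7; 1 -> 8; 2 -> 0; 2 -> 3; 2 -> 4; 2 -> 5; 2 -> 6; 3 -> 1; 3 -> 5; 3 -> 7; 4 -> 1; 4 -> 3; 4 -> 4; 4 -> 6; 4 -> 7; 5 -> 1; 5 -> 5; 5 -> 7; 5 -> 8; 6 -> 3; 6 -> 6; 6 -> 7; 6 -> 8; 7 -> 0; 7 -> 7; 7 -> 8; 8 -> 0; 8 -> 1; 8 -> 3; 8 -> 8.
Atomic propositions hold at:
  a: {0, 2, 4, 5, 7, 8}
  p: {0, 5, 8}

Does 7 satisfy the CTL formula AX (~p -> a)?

Sat(~p) = {1, 2, 3, 4, 6, 7}
Sat(~p -> a) = {0, 2, 4, 5, 7, 8}
Sat(AX (~p -> a)) = {s : every successor in {0, 2, 4, 5, 7, 8}} = {1, 7}
7 ∈ Sat(AX (~p -> a)) = {1, 7}, so the formula holds at 7.

Yes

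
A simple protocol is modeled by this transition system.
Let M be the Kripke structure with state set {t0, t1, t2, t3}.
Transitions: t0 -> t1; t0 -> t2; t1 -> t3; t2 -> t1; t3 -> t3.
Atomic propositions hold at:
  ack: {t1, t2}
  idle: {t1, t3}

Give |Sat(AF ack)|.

3

AF ack: least fixpoint, start Z0 = {t1, t2}, add states with every successor in Z. Z1 = {t0, t1, t2}; fixed.
Sat(AF ack) = {t0, t1, t2}
|Sat(AF ack)| = |{t0, t1, t2}| = 3.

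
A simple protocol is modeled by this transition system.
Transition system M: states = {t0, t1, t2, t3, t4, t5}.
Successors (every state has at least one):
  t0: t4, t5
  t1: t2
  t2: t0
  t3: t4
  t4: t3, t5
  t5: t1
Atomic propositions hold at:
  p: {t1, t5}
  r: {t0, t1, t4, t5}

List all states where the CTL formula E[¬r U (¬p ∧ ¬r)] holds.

Sat(¬r) = {t2, t3}
Sat(¬p) = {t0, t2, t3, t4}
Sat(¬p ∧ ¬r) = {t2, t3}
E[¬r U (¬p ∧ ¬r)]: least fixpoint, start Z0 = Sat((¬p ∧ ¬r)) = {t2, t3}, add states in Sat(¬r) with some successor in Z. Already a fixed point.
Sat(E[¬r U (¬p ∧ ¬r)]) = {t2, t3}

{t2, t3}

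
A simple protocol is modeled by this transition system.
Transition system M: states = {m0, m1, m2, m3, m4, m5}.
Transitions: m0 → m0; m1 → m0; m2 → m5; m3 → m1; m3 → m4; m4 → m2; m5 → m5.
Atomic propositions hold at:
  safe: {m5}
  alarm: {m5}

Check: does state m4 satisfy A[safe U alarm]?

A[safe U alarm]: least fixpoint, start Z0 = Sat(alarm) = {m5}, add states in Sat(safe) with every successor in Z. Already a fixed point.
Sat(A[safe U alarm]) = {m5}
m4 ∉ Sat(A[safe U alarm]) = {m5}, so the formula does not hold at m4.

No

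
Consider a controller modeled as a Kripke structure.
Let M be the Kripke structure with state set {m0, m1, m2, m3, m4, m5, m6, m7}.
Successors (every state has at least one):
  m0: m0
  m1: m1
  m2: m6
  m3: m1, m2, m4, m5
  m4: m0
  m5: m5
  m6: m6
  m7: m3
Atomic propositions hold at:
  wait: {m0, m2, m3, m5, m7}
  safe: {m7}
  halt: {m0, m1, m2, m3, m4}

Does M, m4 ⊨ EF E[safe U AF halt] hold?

AF halt: least fixpoint, start Z0 = {m0, m1, m2, m3, m4}, add states with every successor in Z. Z1 = {m0, m1, m2, m3, m4, m7}; fixed.
Sat(AF halt) = {m0, m1, m2, m3, m4, m7}
E[safe U AF halt]: least fixpoint, start Z0 = Sat(AF halt) = {m0, m1, m2, m3, m4, m7}, add states in Sat(safe) with some successor in Z. Already a fixed point.
Sat(E[safe U AF halt]) = {m0, m1, m2, m3, m4, m7}
EF E[safe U AF halt]: least fixpoint, start Z0 = {m0, m1, m2, m3, m4, m7}, add states with some successor in Z. Already a fixed point.
Sat(EF E[safe U AF halt]) = {m0, m1, m2, m3, m4, m7}
m4 ∈ Sat(EF E[safe U AF halt]) = {m0, m1, m2, m3, m4, m7}, so the formula holds at m4.

Yes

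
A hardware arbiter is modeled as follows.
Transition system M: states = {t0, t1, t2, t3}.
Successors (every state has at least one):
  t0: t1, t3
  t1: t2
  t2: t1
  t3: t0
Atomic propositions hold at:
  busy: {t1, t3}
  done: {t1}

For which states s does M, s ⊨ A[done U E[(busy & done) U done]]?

{t1}

Sat(busy & done) = {t1}
E[(busy & done) U done]: least fixpoint, start Z0 = Sat(done) = {t1}, add states in Sat(busy & done) with some successor in Z. Already a fixed point.
Sat(E[(busy & done) U done]) = {t1}
A[done U E[(busy & done) U done]]: least fixpoint, start Z0 = Sat(E[(busy & done) U done]) = {t1}, add states in Sat(done) with every successor in Z. Already a fixed point.
Sat(A[done U E[(busy & done) U done]]) = {t1}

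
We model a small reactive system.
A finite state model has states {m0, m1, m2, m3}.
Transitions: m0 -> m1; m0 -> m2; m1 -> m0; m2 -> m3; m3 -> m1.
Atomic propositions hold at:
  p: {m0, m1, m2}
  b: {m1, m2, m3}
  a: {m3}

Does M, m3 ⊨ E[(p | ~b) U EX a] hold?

No

Sat(~b) = {m0}
Sat(p | ~b) = {m0, m1, m2}
Sat(EX a) = {s : some successor in {m3}} = {m2}
E[(p | ~b) U EX a]: least fixpoint, start Z0 = Sat(EX a) = {m2}, add states in Sat(p | ~b) with some successor in Z. Z1 = {m0, m2}; Z2 = {m0, m1, m2}; fixed.
Sat(E[(p | ~b) U EX a]) = {m0, m1, m2}
m3 ∉ Sat(E[(p | ~b) U EX a]) = {m0, m1, m2}, so the formula does not hold at m3.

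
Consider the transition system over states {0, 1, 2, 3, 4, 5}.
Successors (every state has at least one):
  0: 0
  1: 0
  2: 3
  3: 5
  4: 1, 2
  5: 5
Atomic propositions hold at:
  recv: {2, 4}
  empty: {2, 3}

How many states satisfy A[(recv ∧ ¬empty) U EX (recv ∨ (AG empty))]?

Sat(¬empty) = {0, 1, 4, 5}
Sat(recv ∧ ¬empty) = {4}
AG empty: greatest fixpoint, start Z0 = {2, 3}, keep only states in Sat with every successor in Z. Z1 = {2}; Z2 = ∅; fixed.
Sat(AG empty) = ∅
Sat(recv ∨ (AG empty)) = {2, 4}
Sat(EX (recv ∨ (AG empty))) = {s : some successor in {2, 4}} = {4}
A[(recv ∧ ¬empty) U EX (recv ∨ (AG empty))]: least fixpoint, start Z0 = Sat(EX (recv ∨ (AG empty))) = {4}, add states in Sat(recv ∧ ¬empty) with every successor in Z. Already a fixed point.
Sat(A[(recv ∧ ¬empty) U EX (recv ∨ (AG empty))]) = {4}
|Sat(A[(recv ∧ ¬empty) U EX (recv ∨ (AG empty))])| = |{4}| = 1.

1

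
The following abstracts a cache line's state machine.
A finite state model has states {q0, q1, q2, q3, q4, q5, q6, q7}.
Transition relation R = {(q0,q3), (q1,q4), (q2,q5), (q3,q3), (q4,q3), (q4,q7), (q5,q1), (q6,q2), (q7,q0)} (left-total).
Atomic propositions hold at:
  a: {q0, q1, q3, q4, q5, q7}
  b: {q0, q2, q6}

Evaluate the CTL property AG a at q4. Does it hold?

AG a: greatest fixpoint, start Z0 = {q0, q1, q3, q4, q5, q7}, keep only states in Sat with every successor in Z. Already a fixed point.
Sat(AG a) = {q0, q1, q3, q4, q5, q7}
q4 ∈ Sat(AG a) = {q0, q1, q3, q4, q5, q7}, so the formula holds at q4.

Yes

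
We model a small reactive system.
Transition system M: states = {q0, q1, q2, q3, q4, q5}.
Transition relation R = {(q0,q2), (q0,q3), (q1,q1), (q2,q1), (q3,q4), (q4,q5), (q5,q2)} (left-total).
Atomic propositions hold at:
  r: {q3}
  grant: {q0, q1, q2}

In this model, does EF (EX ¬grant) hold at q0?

Sat(¬grant) = {q3, q4, q5}
Sat(EX ¬grant) = {s : some successor in {q3, q4, q5}} = {q0, q3, q4}
EF (EX ¬grant): least fixpoint, start Z0 = {q0, q3, q4}, add states with some successor in Z. Already a fixed point.
Sat(EF (EX ¬grant)) = {q0, q3, q4}
q0 ∈ Sat(EF (EX ¬grant)) = {q0, q3, q4}, so the formula holds at q0.

Yes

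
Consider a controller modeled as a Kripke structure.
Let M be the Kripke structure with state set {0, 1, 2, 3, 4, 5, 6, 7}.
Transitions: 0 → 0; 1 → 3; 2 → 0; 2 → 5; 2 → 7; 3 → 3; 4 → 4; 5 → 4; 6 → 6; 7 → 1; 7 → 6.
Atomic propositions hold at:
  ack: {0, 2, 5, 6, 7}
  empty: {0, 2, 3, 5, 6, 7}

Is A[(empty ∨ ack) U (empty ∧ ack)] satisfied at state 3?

No

Sat(empty ∨ ack) = {0, 2, 3, 5, 6, 7}
Sat(empty ∧ ack) = {0, 2, 5, 6, 7}
A[(empty ∨ ack) U (empty ∧ ack)]: least fixpoint, start Z0 = Sat((empty ∧ ack)) = {0, 2, 5, 6, 7}, add states in Sat(empty ∨ ack) with every successor in Z. Already a fixed point.
Sat(A[(empty ∨ ack) U (empty ∧ ack)]) = {0, 2, 5, 6, 7}
3 ∉ Sat(A[(empty ∨ ack) U (empty ∧ ack)]) = {0, 2, 5, 6, 7}, so the formula does not hold at 3.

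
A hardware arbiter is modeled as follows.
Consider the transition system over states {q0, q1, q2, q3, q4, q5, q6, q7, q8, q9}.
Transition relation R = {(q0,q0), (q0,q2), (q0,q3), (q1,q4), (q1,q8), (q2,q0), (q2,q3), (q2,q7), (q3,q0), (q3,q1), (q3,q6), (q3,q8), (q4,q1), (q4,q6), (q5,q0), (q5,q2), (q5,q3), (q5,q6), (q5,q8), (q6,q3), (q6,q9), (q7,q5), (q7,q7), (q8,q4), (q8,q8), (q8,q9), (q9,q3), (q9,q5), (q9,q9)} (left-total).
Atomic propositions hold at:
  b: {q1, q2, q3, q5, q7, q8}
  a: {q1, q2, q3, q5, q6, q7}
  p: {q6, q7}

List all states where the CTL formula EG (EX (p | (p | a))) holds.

{q0, q2, q3, q4, q5, q6, q7, q9}

Sat(p | a) = {q1, q2, q3, q5, q6, q7}
Sat(p | (p | a)) = {q1, q2, q3, q5, q6, q7}
Sat(EX (p | (p | a))) = {s : some successor in {q1, q2, q3, q5, q6, q7}} = {q0, q2, q3, q4, q5, q6, q7, q9}
EG (EX (p | (p | a))): greatest fixpoint, start Z0 = {q0, q2, q3, q4, q5, q6, q7, q9}, keep only states in Sat with some successor in Z. Already a fixed point.
Sat(EG (EX (p | (p | a)))) = {q0, q2, q3, q4, q5, q6, q7, q9}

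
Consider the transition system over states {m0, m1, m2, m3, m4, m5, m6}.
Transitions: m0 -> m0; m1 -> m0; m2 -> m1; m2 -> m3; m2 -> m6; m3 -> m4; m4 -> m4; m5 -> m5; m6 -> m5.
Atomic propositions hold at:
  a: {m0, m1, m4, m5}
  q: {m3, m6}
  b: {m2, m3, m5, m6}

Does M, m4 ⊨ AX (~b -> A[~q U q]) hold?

Sat(~b) = {m0, m1, m4}
Sat(~q) = {m0, m1, m2, m4, m5}
A[~q U q]: least fixpoint, start Z0 = Sat(q) = {m3, m6}, add states in Sat(~q) with every successor in Z. Already a fixed point.
Sat(A[~q U q]) = {m3, m6}
Sat(~b -> A[~q U q]) = {m2, m3, m5, m6}
Sat(AX (~b -> A[~q U q])) = {s : every successor in {m2, m3, m5, m6}} = {m5, m6}
m4 ∉ Sat(AX (~b -> A[~q U q])) = {m5, m6}, so the formula does not hold at m4.

No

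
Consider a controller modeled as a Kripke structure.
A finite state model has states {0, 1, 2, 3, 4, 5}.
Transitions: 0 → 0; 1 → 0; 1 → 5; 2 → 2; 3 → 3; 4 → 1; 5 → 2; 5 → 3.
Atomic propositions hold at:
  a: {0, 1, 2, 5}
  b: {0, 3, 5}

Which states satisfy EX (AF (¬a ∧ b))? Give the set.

Sat(¬a) = {3, 4}
Sat(¬a ∧ b) = {3}
AF (¬a ∧ b): least fixpoint, start Z0 = {3}, add states with every successor in Z. Already a fixed point.
Sat(AF (¬a ∧ b)) = {3}
Sat(EX (AF (¬a ∧ b))) = {s : some successor in {3}} = {3, 5}

{3, 5}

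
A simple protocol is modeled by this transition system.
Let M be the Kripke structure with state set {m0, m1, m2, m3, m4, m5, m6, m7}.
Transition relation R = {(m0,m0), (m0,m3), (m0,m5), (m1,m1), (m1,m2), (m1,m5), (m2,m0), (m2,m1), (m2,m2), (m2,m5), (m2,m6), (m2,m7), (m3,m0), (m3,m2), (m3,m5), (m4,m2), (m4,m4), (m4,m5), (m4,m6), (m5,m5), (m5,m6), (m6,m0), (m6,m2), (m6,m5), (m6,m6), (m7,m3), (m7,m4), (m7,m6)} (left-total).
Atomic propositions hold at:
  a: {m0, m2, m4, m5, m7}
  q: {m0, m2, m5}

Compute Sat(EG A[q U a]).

{m0, m2, m4, m5, m7}

A[q U a]: least fixpoint, start Z0 = Sat(a) = {m0, m2, m4, m5, m7}, add states in Sat(q) with every successor in Z. Already a fixed point.
Sat(A[q U a]) = {m0, m2, m4, m5, m7}
EG A[q U a]: greatest fixpoint, start Z0 = {m0, m2, m4, m5, m7}, keep only states in Sat with some successor in Z. Already a fixed point.
Sat(EG A[q U a]) = {m0, m2, m4, m5, m7}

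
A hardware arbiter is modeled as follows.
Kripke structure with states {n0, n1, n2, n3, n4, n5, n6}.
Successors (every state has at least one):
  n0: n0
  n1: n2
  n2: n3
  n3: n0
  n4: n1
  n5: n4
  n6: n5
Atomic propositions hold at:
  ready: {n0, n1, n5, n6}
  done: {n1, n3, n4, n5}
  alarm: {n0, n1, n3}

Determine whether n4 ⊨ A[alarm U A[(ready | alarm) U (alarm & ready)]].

Sat(ready | alarm) = {n0, n1, n3, n5, n6}
Sat(alarm & ready) = {n0, n1}
A[(ready | alarm) U (alarm & ready)]: least fixpoint, start Z0 = Sat((alarm & ready)) = {n0, n1}, add states in Sat(ready | alarm) with every successor in Z. Z1 = {n0, n1, n3}; fixed.
Sat(A[(ready | alarm) U (alarm & ready)]) = {n0, n1, n3}
A[alarm U A[(ready | alarm) U (alarm & ready)]]: least fixpoint, start Z0 = Sat(A[(ready | alarm) U (alarm & ready)]) = {n0, n1, n3}, add states in Sat(alarm) with every successor in Z. Already a fixed point.
Sat(A[alarm U A[(ready | alarm) U (alarm & ready)]]) = {n0, n1, n3}
n4 ∉ Sat(A[alarm U A[(ready | alarm) U (alarm & ready)]]) = {n0, n1, n3}, so the formula does not hold at n4.

No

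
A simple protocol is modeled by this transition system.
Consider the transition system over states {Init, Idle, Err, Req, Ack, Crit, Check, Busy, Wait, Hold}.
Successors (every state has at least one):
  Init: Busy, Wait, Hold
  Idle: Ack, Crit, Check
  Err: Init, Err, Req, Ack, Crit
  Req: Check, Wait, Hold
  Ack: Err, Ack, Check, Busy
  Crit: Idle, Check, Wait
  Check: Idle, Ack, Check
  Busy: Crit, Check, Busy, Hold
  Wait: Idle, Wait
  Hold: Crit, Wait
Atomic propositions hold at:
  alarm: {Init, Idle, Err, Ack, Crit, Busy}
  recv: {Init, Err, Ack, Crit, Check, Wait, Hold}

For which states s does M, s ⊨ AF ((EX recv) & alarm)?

{Init, Idle, Err, Ack, Crit, Busy}

Sat(EX recv) = {s : some successor in {Init, Err, Ack, Crit, Check, Wait, Hold}} = {Init, Idle, Err, Req, Ack, Crit, Check, Busy, Wait, Hold}
Sat((EX recv) & alarm) = {Init, Idle, Err, Ack, Crit, Busy}
AF ((EX recv) & alarm): least fixpoint, start Z0 = {Init, Idle, Err, Ack, Crit, Busy}, add states with every successor in Z. Already a fixed point.
Sat(AF ((EX recv) & alarm)) = {Init, Idle, Err, Ack, Crit, Busy}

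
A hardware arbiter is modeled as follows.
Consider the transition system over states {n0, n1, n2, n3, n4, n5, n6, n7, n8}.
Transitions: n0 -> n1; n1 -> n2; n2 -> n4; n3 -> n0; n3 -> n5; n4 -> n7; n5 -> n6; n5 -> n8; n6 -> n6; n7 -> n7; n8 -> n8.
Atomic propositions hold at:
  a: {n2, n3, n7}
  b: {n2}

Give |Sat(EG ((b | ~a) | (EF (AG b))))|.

Sat(~a) = {n0, n1, n4, n5, n6, n8}
Sat(b | ~a) = {n0, n1, n2, n4, n5, n6, n8}
AG b: greatest fixpoint, start Z0 = {n2}, keep only states in Sat with every successor in Z. Z1 = ∅; fixed.
Sat(AG b) = ∅
EF (AG b): least fixpoint, start Z0 = ∅, add states with some successor in Z. Already a fixed point.
Sat(EF (AG b)) = ∅
Sat((b | ~a) | (EF (AG b))) = {n0, n1, n2, n4, n5, n6, n8}
EG ((b | ~a) | (EF (AG b))): greatest fixpoint, start Z0 = {n0, n1, n2, n4, n5, n6, n8}, keep only states in Sat with some successor in Z. Z1 = {n0, n1, n2, n5, n6, n8}; Z2 = {n0, n1, n5, n6, n8}; Z3 = {n0, n5, n6, n8}; Z4 = {n5, n6, n8}; fixed.
Sat(EG ((b | ~a) | (EF (AG b)))) = {n5, n6, n8}
|Sat(EG ((b | ~a) | (EF (AG b))))| = |{n5, n6, n8}| = 3.

3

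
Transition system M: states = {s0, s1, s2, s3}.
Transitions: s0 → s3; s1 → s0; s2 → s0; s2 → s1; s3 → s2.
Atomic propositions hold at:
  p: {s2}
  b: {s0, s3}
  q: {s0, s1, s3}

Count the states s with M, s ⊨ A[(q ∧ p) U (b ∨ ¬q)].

3

Sat(q ∧ p) = ∅
Sat(¬q) = {s2}
Sat(b ∨ ¬q) = {s0, s2, s3}
A[(q ∧ p) U (b ∨ ¬q)]: least fixpoint, start Z0 = Sat((b ∨ ¬q)) = {s0, s2, s3}, add states in Sat(q ∧ p) with every successor in Z. Already a fixed point.
Sat(A[(q ∧ p) U (b ∨ ¬q)]) = {s0, s2, s3}
|Sat(A[(q ∧ p) U (b ∨ ¬q)])| = |{s0, s2, s3}| = 3.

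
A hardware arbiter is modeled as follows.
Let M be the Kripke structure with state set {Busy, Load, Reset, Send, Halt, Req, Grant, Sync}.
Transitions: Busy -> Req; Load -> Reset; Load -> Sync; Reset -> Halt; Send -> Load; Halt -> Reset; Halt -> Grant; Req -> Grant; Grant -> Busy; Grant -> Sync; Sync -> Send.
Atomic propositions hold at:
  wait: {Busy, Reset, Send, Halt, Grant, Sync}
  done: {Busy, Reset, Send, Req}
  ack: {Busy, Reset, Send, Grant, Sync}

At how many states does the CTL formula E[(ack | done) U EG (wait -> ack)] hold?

Sat(ack | done) = {Busy, Reset, Send, Req, Grant, Sync}
Sat(wait -> ack) = {Busy, Load, Reset, Send, Req, Grant, Sync}
EG (wait -> ack): greatest fixpoint, start Z0 = {Busy, Load, Reset, Send, Req, Grant, Sync}, keep only states in Sat with some successor in Z. Z1 = {Busy, Load, Send, Req, Grant, Sync}; fixed.
Sat(EG (wait -> ack)) = {Busy, Load, Send, Req, Grant, Sync}
E[(ack | done) U EG (wait -> ack)]: least fixpoint, start Z0 = Sat(EG (wait -> ack)) = {Busy, Load, Send, Req, Grant, Sync}, add states in Sat(ack | done) with some successor in Z. Already a fixed point.
Sat(E[(ack | done) U EG (wait -> ack)]) = {Busy, Load, Send, Req, Grant, Sync}
|Sat(E[(ack | done) U EG (wait -> ack)])| = |{Busy, Load, Send, Req, Grant, Sync}| = 6.

6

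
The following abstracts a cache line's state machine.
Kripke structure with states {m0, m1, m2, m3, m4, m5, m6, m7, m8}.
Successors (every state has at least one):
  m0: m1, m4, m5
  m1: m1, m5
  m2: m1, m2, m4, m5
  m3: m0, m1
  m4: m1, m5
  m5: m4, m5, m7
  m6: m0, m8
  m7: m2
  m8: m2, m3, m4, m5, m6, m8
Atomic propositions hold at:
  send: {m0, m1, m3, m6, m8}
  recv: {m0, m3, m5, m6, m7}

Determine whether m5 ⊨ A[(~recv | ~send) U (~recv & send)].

Sat(~recv) = {m1, m2, m4, m8}
Sat(~send) = {m2, m4, m5, m7}
Sat(~recv | ~send) = {m1, m2, m4, m5, m7, m8}
Sat(~recv & send) = {m1, m8}
A[(~recv | ~send) U (~recv & send)]: least fixpoint, start Z0 = Sat((~recv & send)) = {m1, m8}, add states in Sat(~recv | ~send) with every successor in Z. Already a fixed point.
Sat(A[(~recv | ~send) U (~recv & send)]) = {m1, m8}
m5 ∉ Sat(A[(~recv | ~send) U (~recv & send)]) = {m1, m8}, so the formula does not hold at m5.

No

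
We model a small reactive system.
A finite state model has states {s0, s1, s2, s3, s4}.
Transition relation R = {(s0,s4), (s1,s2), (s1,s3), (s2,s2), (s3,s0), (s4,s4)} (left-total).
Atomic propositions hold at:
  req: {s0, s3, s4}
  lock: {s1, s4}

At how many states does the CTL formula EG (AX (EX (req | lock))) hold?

3

Sat(req | lock) = {s0, s1, s3, s4}
Sat(EX (req | lock)) = {s : some successor in {s0, s1, s3, s4}} = {s0, s1, s3, s4}
Sat(AX (EX (req | lock))) = {s : every successor in {s0, s1, s3, s4}} = {s0, s3, s4}
EG (AX (EX (req | lock))): greatest fixpoint, start Z0 = {s0, s3, s4}, keep only states in Sat with some successor in Z. Already a fixed point.
Sat(EG (AX (EX (req | lock)))) = {s0, s3, s4}
|Sat(EG (AX (EX (req | lock))))| = |{s0, s3, s4}| = 3.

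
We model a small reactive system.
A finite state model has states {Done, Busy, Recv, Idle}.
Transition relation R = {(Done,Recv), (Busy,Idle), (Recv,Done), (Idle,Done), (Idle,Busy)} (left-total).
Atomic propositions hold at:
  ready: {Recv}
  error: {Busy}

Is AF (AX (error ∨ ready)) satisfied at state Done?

Yes

Sat(error ∨ ready) = {Busy, Recv}
Sat(AX (error ∨ ready)) = {s : every successor in {Busy, Recv}} = {Done}
AF (AX (error ∨ ready)): least fixpoint, start Z0 = {Done}, add states with every successor in Z. Z1 = {Done, Recv}; fixed.
Sat(AF (AX (error ∨ ready))) = {Done, Recv}
Done ∈ Sat(AF (AX (error ∨ ready))) = {Done, Recv}, so the formula holds at Done.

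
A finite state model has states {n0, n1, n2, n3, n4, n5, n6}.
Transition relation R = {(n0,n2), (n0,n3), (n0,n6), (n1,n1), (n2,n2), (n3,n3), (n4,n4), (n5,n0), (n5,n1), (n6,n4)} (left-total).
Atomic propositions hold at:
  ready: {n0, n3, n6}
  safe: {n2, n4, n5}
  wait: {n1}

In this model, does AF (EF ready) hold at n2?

No

EF ready: least fixpoint, start Z0 = {n0, n3, n6}, add states with some successor in Z. Z1 = {n0, n3, n5, n6}; fixed.
Sat(EF ready) = {n0, n3, n5, n6}
AF (EF ready): least fixpoint, start Z0 = {n0, n3, n5, n6}, add states with every successor in Z. Already a fixed point.
Sat(AF (EF ready)) = {n0, n3, n5, n6}
n2 ∉ Sat(AF (EF ready)) = {n0, n3, n5, n6}, so the formula does not hold at n2.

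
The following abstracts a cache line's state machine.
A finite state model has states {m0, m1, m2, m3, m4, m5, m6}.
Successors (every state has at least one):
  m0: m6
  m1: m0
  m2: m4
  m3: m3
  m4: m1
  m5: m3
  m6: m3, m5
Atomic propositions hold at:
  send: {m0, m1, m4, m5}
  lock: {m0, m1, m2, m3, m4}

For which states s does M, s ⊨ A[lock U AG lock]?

{m3}

AG lock: greatest fixpoint, start Z0 = {m0, m1, m2, m3, m4}, keep only states in Sat with every successor in Z. Z1 = {m1, m2, m3, m4}; Z2 = {m2, m3, m4}; Z3 = {m2, m3}; Z4 = {m3}; fixed.
Sat(AG lock) = {m3}
A[lock U AG lock]: least fixpoint, start Z0 = Sat(AG lock) = {m3}, add states in Sat(lock) with every successor in Z. Already a fixed point.
Sat(A[lock U AG lock]) = {m3}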